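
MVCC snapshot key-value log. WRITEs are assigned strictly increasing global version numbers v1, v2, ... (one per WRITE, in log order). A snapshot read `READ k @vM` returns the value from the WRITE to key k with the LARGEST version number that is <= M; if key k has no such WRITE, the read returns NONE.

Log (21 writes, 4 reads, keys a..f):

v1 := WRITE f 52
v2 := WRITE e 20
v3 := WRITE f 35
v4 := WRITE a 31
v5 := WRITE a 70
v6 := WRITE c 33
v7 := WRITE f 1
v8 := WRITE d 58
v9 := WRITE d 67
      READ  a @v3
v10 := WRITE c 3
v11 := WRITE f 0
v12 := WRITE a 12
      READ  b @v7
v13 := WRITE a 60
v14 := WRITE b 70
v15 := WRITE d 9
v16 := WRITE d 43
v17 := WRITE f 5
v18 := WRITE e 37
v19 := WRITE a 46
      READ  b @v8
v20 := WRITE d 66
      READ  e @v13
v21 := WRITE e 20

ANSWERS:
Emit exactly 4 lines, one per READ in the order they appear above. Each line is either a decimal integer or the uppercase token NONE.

v1: WRITE f=52  (f history now [(1, 52)])
v2: WRITE e=20  (e history now [(2, 20)])
v3: WRITE f=35  (f history now [(1, 52), (3, 35)])
v4: WRITE a=31  (a history now [(4, 31)])
v5: WRITE a=70  (a history now [(4, 31), (5, 70)])
v6: WRITE c=33  (c history now [(6, 33)])
v7: WRITE f=1  (f history now [(1, 52), (3, 35), (7, 1)])
v8: WRITE d=58  (d history now [(8, 58)])
v9: WRITE d=67  (d history now [(8, 58), (9, 67)])
READ a @v3: history=[(4, 31), (5, 70)] -> no version <= 3 -> NONE
v10: WRITE c=3  (c history now [(6, 33), (10, 3)])
v11: WRITE f=0  (f history now [(1, 52), (3, 35), (7, 1), (11, 0)])
v12: WRITE a=12  (a history now [(4, 31), (5, 70), (12, 12)])
READ b @v7: history=[] -> no version <= 7 -> NONE
v13: WRITE a=60  (a history now [(4, 31), (5, 70), (12, 12), (13, 60)])
v14: WRITE b=70  (b history now [(14, 70)])
v15: WRITE d=9  (d history now [(8, 58), (9, 67), (15, 9)])
v16: WRITE d=43  (d history now [(8, 58), (9, 67), (15, 9), (16, 43)])
v17: WRITE f=5  (f history now [(1, 52), (3, 35), (7, 1), (11, 0), (17, 5)])
v18: WRITE e=37  (e history now [(2, 20), (18, 37)])
v19: WRITE a=46  (a history now [(4, 31), (5, 70), (12, 12), (13, 60), (19, 46)])
READ b @v8: history=[(14, 70)] -> no version <= 8 -> NONE
v20: WRITE d=66  (d history now [(8, 58), (9, 67), (15, 9), (16, 43), (20, 66)])
READ e @v13: history=[(2, 20), (18, 37)] -> pick v2 -> 20
v21: WRITE e=20  (e history now [(2, 20), (18, 37), (21, 20)])

Answer: NONE
NONE
NONE
20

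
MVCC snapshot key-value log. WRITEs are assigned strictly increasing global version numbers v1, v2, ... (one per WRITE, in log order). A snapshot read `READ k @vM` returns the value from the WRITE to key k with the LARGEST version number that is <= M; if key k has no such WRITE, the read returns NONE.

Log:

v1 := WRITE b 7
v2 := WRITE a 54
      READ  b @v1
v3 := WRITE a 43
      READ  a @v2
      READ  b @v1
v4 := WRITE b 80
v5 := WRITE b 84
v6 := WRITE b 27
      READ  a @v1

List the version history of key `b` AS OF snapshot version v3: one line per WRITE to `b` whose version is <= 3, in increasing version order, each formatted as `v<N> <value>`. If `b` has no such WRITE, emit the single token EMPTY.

Answer: v1 7

Derivation:
Scan writes for key=b with version <= 3:
  v1 WRITE b 7 -> keep
  v2 WRITE a 54 -> skip
  v3 WRITE a 43 -> skip
  v4 WRITE b 80 -> drop (> snap)
  v5 WRITE b 84 -> drop (> snap)
  v6 WRITE b 27 -> drop (> snap)
Collected: [(1, 7)]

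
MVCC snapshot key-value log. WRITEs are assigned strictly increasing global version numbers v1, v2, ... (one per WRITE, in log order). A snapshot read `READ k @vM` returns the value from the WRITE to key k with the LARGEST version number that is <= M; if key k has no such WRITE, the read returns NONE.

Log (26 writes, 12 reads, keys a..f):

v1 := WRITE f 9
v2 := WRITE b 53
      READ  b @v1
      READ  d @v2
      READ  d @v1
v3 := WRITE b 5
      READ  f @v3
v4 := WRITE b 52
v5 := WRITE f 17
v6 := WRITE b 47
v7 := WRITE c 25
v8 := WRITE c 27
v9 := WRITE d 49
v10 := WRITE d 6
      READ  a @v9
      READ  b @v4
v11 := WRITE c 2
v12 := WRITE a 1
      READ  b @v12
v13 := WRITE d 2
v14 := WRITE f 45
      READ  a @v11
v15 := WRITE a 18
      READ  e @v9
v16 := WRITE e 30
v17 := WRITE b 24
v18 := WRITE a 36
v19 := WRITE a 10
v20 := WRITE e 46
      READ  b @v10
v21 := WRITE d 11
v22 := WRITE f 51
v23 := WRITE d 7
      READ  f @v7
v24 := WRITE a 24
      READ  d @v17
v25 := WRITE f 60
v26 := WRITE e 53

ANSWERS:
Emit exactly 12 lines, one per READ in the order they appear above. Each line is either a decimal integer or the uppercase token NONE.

v1: WRITE f=9  (f history now [(1, 9)])
v2: WRITE b=53  (b history now [(2, 53)])
READ b @v1: history=[(2, 53)] -> no version <= 1 -> NONE
READ d @v2: history=[] -> no version <= 2 -> NONE
READ d @v1: history=[] -> no version <= 1 -> NONE
v3: WRITE b=5  (b history now [(2, 53), (3, 5)])
READ f @v3: history=[(1, 9)] -> pick v1 -> 9
v4: WRITE b=52  (b history now [(2, 53), (3, 5), (4, 52)])
v5: WRITE f=17  (f history now [(1, 9), (5, 17)])
v6: WRITE b=47  (b history now [(2, 53), (3, 5), (4, 52), (6, 47)])
v7: WRITE c=25  (c history now [(7, 25)])
v8: WRITE c=27  (c history now [(7, 25), (8, 27)])
v9: WRITE d=49  (d history now [(9, 49)])
v10: WRITE d=6  (d history now [(9, 49), (10, 6)])
READ a @v9: history=[] -> no version <= 9 -> NONE
READ b @v4: history=[(2, 53), (3, 5), (4, 52), (6, 47)] -> pick v4 -> 52
v11: WRITE c=2  (c history now [(7, 25), (8, 27), (11, 2)])
v12: WRITE a=1  (a history now [(12, 1)])
READ b @v12: history=[(2, 53), (3, 5), (4, 52), (6, 47)] -> pick v6 -> 47
v13: WRITE d=2  (d history now [(9, 49), (10, 6), (13, 2)])
v14: WRITE f=45  (f history now [(1, 9), (5, 17), (14, 45)])
READ a @v11: history=[(12, 1)] -> no version <= 11 -> NONE
v15: WRITE a=18  (a history now [(12, 1), (15, 18)])
READ e @v9: history=[] -> no version <= 9 -> NONE
v16: WRITE e=30  (e history now [(16, 30)])
v17: WRITE b=24  (b history now [(2, 53), (3, 5), (4, 52), (6, 47), (17, 24)])
v18: WRITE a=36  (a history now [(12, 1), (15, 18), (18, 36)])
v19: WRITE a=10  (a history now [(12, 1), (15, 18), (18, 36), (19, 10)])
v20: WRITE e=46  (e history now [(16, 30), (20, 46)])
READ b @v10: history=[(2, 53), (3, 5), (4, 52), (6, 47), (17, 24)] -> pick v6 -> 47
v21: WRITE d=11  (d history now [(9, 49), (10, 6), (13, 2), (21, 11)])
v22: WRITE f=51  (f history now [(1, 9), (5, 17), (14, 45), (22, 51)])
v23: WRITE d=7  (d history now [(9, 49), (10, 6), (13, 2), (21, 11), (23, 7)])
READ f @v7: history=[(1, 9), (5, 17), (14, 45), (22, 51)] -> pick v5 -> 17
v24: WRITE a=24  (a history now [(12, 1), (15, 18), (18, 36), (19, 10), (24, 24)])
READ d @v17: history=[(9, 49), (10, 6), (13, 2), (21, 11), (23, 7)] -> pick v13 -> 2
v25: WRITE f=60  (f history now [(1, 9), (5, 17), (14, 45), (22, 51), (25, 60)])
v26: WRITE e=53  (e history now [(16, 30), (20, 46), (26, 53)])

Answer: NONE
NONE
NONE
9
NONE
52
47
NONE
NONE
47
17
2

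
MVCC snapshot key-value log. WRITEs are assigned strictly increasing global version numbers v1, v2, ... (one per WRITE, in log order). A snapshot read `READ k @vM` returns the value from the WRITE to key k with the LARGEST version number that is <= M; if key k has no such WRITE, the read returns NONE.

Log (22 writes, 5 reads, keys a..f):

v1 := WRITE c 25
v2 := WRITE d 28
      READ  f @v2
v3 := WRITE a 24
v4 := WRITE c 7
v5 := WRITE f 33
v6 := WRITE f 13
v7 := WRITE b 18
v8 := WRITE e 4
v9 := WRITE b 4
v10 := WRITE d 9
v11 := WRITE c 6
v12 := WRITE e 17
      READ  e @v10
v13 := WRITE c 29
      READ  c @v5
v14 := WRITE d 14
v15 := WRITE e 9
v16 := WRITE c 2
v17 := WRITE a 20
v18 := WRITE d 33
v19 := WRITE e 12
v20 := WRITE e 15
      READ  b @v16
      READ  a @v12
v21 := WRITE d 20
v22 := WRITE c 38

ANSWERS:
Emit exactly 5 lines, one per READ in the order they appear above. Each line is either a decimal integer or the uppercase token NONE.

v1: WRITE c=25  (c history now [(1, 25)])
v2: WRITE d=28  (d history now [(2, 28)])
READ f @v2: history=[] -> no version <= 2 -> NONE
v3: WRITE a=24  (a history now [(3, 24)])
v4: WRITE c=7  (c history now [(1, 25), (4, 7)])
v5: WRITE f=33  (f history now [(5, 33)])
v6: WRITE f=13  (f history now [(5, 33), (6, 13)])
v7: WRITE b=18  (b history now [(7, 18)])
v8: WRITE e=4  (e history now [(8, 4)])
v9: WRITE b=4  (b history now [(7, 18), (9, 4)])
v10: WRITE d=9  (d history now [(2, 28), (10, 9)])
v11: WRITE c=6  (c history now [(1, 25), (4, 7), (11, 6)])
v12: WRITE e=17  (e history now [(8, 4), (12, 17)])
READ e @v10: history=[(8, 4), (12, 17)] -> pick v8 -> 4
v13: WRITE c=29  (c history now [(1, 25), (4, 7), (11, 6), (13, 29)])
READ c @v5: history=[(1, 25), (4, 7), (11, 6), (13, 29)] -> pick v4 -> 7
v14: WRITE d=14  (d history now [(2, 28), (10, 9), (14, 14)])
v15: WRITE e=9  (e history now [(8, 4), (12, 17), (15, 9)])
v16: WRITE c=2  (c history now [(1, 25), (4, 7), (11, 6), (13, 29), (16, 2)])
v17: WRITE a=20  (a history now [(3, 24), (17, 20)])
v18: WRITE d=33  (d history now [(2, 28), (10, 9), (14, 14), (18, 33)])
v19: WRITE e=12  (e history now [(8, 4), (12, 17), (15, 9), (19, 12)])
v20: WRITE e=15  (e history now [(8, 4), (12, 17), (15, 9), (19, 12), (20, 15)])
READ b @v16: history=[(7, 18), (9, 4)] -> pick v9 -> 4
READ a @v12: history=[(3, 24), (17, 20)] -> pick v3 -> 24
v21: WRITE d=20  (d history now [(2, 28), (10, 9), (14, 14), (18, 33), (21, 20)])
v22: WRITE c=38  (c history now [(1, 25), (4, 7), (11, 6), (13, 29), (16, 2), (22, 38)])

Answer: NONE
4
7
4
24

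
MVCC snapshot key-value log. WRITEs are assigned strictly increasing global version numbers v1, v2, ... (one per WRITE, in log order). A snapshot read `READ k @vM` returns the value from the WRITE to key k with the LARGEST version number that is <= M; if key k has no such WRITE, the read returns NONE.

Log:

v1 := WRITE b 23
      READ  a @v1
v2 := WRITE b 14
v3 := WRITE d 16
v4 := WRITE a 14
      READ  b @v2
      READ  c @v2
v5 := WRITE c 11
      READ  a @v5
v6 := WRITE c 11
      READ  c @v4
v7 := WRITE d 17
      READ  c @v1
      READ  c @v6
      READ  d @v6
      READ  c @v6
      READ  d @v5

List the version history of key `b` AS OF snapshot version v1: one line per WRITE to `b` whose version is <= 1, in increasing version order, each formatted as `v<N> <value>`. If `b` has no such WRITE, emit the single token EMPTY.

Scan writes for key=b with version <= 1:
  v1 WRITE b 23 -> keep
  v2 WRITE b 14 -> drop (> snap)
  v3 WRITE d 16 -> skip
  v4 WRITE a 14 -> skip
  v5 WRITE c 11 -> skip
  v6 WRITE c 11 -> skip
  v7 WRITE d 17 -> skip
Collected: [(1, 23)]

Answer: v1 23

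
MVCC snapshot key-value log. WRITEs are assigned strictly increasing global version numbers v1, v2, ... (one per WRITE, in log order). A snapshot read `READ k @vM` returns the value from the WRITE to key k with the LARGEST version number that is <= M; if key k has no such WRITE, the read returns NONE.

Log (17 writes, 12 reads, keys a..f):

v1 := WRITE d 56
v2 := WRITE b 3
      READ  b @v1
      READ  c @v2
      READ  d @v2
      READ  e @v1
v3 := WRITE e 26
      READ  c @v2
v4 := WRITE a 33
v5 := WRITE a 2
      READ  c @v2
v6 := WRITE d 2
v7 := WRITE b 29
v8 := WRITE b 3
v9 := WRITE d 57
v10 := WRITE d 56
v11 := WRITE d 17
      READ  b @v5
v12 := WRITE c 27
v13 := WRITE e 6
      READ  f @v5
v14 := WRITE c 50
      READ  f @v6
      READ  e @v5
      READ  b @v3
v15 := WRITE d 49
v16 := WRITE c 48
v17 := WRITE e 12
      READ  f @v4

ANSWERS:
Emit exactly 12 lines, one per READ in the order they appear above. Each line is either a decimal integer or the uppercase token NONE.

v1: WRITE d=56  (d history now [(1, 56)])
v2: WRITE b=3  (b history now [(2, 3)])
READ b @v1: history=[(2, 3)] -> no version <= 1 -> NONE
READ c @v2: history=[] -> no version <= 2 -> NONE
READ d @v2: history=[(1, 56)] -> pick v1 -> 56
READ e @v1: history=[] -> no version <= 1 -> NONE
v3: WRITE e=26  (e history now [(3, 26)])
READ c @v2: history=[] -> no version <= 2 -> NONE
v4: WRITE a=33  (a history now [(4, 33)])
v5: WRITE a=2  (a history now [(4, 33), (5, 2)])
READ c @v2: history=[] -> no version <= 2 -> NONE
v6: WRITE d=2  (d history now [(1, 56), (6, 2)])
v7: WRITE b=29  (b history now [(2, 3), (7, 29)])
v8: WRITE b=3  (b history now [(2, 3), (7, 29), (8, 3)])
v9: WRITE d=57  (d history now [(1, 56), (6, 2), (9, 57)])
v10: WRITE d=56  (d history now [(1, 56), (6, 2), (9, 57), (10, 56)])
v11: WRITE d=17  (d history now [(1, 56), (6, 2), (9, 57), (10, 56), (11, 17)])
READ b @v5: history=[(2, 3), (7, 29), (8, 3)] -> pick v2 -> 3
v12: WRITE c=27  (c history now [(12, 27)])
v13: WRITE e=6  (e history now [(3, 26), (13, 6)])
READ f @v5: history=[] -> no version <= 5 -> NONE
v14: WRITE c=50  (c history now [(12, 27), (14, 50)])
READ f @v6: history=[] -> no version <= 6 -> NONE
READ e @v5: history=[(3, 26), (13, 6)] -> pick v3 -> 26
READ b @v3: history=[(2, 3), (7, 29), (8, 3)] -> pick v2 -> 3
v15: WRITE d=49  (d history now [(1, 56), (6, 2), (9, 57), (10, 56), (11, 17), (15, 49)])
v16: WRITE c=48  (c history now [(12, 27), (14, 50), (16, 48)])
v17: WRITE e=12  (e history now [(3, 26), (13, 6), (17, 12)])
READ f @v4: history=[] -> no version <= 4 -> NONE

Answer: NONE
NONE
56
NONE
NONE
NONE
3
NONE
NONE
26
3
NONE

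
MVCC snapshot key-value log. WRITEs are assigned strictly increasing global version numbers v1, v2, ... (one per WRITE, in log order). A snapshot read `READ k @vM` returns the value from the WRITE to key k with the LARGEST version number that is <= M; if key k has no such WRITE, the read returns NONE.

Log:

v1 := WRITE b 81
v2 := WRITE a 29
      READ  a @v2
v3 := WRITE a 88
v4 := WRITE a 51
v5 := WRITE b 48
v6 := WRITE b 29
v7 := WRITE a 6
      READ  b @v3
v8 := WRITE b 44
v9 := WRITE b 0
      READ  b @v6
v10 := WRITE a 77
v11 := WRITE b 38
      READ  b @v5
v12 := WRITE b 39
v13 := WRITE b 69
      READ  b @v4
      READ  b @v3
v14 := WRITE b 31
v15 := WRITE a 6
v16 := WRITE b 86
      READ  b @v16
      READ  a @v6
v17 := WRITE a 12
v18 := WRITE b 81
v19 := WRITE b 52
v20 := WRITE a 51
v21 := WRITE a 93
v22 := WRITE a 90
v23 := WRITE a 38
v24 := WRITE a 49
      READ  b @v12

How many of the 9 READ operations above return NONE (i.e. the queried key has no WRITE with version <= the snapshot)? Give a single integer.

v1: WRITE b=81  (b history now [(1, 81)])
v2: WRITE a=29  (a history now [(2, 29)])
READ a @v2: history=[(2, 29)] -> pick v2 -> 29
v3: WRITE a=88  (a history now [(2, 29), (3, 88)])
v4: WRITE a=51  (a history now [(2, 29), (3, 88), (4, 51)])
v5: WRITE b=48  (b history now [(1, 81), (5, 48)])
v6: WRITE b=29  (b history now [(1, 81), (5, 48), (6, 29)])
v7: WRITE a=6  (a history now [(2, 29), (3, 88), (4, 51), (7, 6)])
READ b @v3: history=[(1, 81), (5, 48), (6, 29)] -> pick v1 -> 81
v8: WRITE b=44  (b history now [(1, 81), (5, 48), (6, 29), (8, 44)])
v9: WRITE b=0  (b history now [(1, 81), (5, 48), (6, 29), (8, 44), (9, 0)])
READ b @v6: history=[(1, 81), (5, 48), (6, 29), (8, 44), (9, 0)] -> pick v6 -> 29
v10: WRITE a=77  (a history now [(2, 29), (3, 88), (4, 51), (7, 6), (10, 77)])
v11: WRITE b=38  (b history now [(1, 81), (5, 48), (6, 29), (8, 44), (9, 0), (11, 38)])
READ b @v5: history=[(1, 81), (5, 48), (6, 29), (8, 44), (9, 0), (11, 38)] -> pick v5 -> 48
v12: WRITE b=39  (b history now [(1, 81), (5, 48), (6, 29), (8, 44), (9, 0), (11, 38), (12, 39)])
v13: WRITE b=69  (b history now [(1, 81), (5, 48), (6, 29), (8, 44), (9, 0), (11, 38), (12, 39), (13, 69)])
READ b @v4: history=[(1, 81), (5, 48), (6, 29), (8, 44), (9, 0), (11, 38), (12, 39), (13, 69)] -> pick v1 -> 81
READ b @v3: history=[(1, 81), (5, 48), (6, 29), (8, 44), (9, 0), (11, 38), (12, 39), (13, 69)] -> pick v1 -> 81
v14: WRITE b=31  (b history now [(1, 81), (5, 48), (6, 29), (8, 44), (9, 0), (11, 38), (12, 39), (13, 69), (14, 31)])
v15: WRITE a=6  (a history now [(2, 29), (3, 88), (4, 51), (7, 6), (10, 77), (15, 6)])
v16: WRITE b=86  (b history now [(1, 81), (5, 48), (6, 29), (8, 44), (9, 0), (11, 38), (12, 39), (13, 69), (14, 31), (16, 86)])
READ b @v16: history=[(1, 81), (5, 48), (6, 29), (8, 44), (9, 0), (11, 38), (12, 39), (13, 69), (14, 31), (16, 86)] -> pick v16 -> 86
READ a @v6: history=[(2, 29), (3, 88), (4, 51), (7, 6), (10, 77), (15, 6)] -> pick v4 -> 51
v17: WRITE a=12  (a history now [(2, 29), (3, 88), (4, 51), (7, 6), (10, 77), (15, 6), (17, 12)])
v18: WRITE b=81  (b history now [(1, 81), (5, 48), (6, 29), (8, 44), (9, 0), (11, 38), (12, 39), (13, 69), (14, 31), (16, 86), (18, 81)])
v19: WRITE b=52  (b history now [(1, 81), (5, 48), (6, 29), (8, 44), (9, 0), (11, 38), (12, 39), (13, 69), (14, 31), (16, 86), (18, 81), (19, 52)])
v20: WRITE a=51  (a history now [(2, 29), (3, 88), (4, 51), (7, 6), (10, 77), (15, 6), (17, 12), (20, 51)])
v21: WRITE a=93  (a history now [(2, 29), (3, 88), (4, 51), (7, 6), (10, 77), (15, 6), (17, 12), (20, 51), (21, 93)])
v22: WRITE a=90  (a history now [(2, 29), (3, 88), (4, 51), (7, 6), (10, 77), (15, 6), (17, 12), (20, 51), (21, 93), (22, 90)])
v23: WRITE a=38  (a history now [(2, 29), (3, 88), (4, 51), (7, 6), (10, 77), (15, 6), (17, 12), (20, 51), (21, 93), (22, 90), (23, 38)])
v24: WRITE a=49  (a history now [(2, 29), (3, 88), (4, 51), (7, 6), (10, 77), (15, 6), (17, 12), (20, 51), (21, 93), (22, 90), (23, 38), (24, 49)])
READ b @v12: history=[(1, 81), (5, 48), (6, 29), (8, 44), (9, 0), (11, 38), (12, 39), (13, 69), (14, 31), (16, 86), (18, 81), (19, 52)] -> pick v12 -> 39
Read results in order: ['29', '81', '29', '48', '81', '81', '86', '51', '39']
NONE count = 0

Answer: 0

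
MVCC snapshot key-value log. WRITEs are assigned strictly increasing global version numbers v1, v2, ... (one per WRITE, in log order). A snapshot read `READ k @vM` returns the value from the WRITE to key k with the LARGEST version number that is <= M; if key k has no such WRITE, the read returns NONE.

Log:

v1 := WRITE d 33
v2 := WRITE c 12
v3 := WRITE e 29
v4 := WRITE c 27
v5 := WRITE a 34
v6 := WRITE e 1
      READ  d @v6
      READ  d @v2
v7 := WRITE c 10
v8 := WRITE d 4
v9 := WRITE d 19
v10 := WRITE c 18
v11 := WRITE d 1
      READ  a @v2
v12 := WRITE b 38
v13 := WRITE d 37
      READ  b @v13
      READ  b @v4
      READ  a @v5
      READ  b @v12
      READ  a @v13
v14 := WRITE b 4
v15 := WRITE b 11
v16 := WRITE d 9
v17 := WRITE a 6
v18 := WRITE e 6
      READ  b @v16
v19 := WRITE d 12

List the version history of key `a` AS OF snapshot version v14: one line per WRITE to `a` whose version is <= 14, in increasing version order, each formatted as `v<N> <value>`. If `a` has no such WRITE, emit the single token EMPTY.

Answer: v5 34

Derivation:
Scan writes for key=a with version <= 14:
  v1 WRITE d 33 -> skip
  v2 WRITE c 12 -> skip
  v3 WRITE e 29 -> skip
  v4 WRITE c 27 -> skip
  v5 WRITE a 34 -> keep
  v6 WRITE e 1 -> skip
  v7 WRITE c 10 -> skip
  v8 WRITE d 4 -> skip
  v9 WRITE d 19 -> skip
  v10 WRITE c 18 -> skip
  v11 WRITE d 1 -> skip
  v12 WRITE b 38 -> skip
  v13 WRITE d 37 -> skip
  v14 WRITE b 4 -> skip
  v15 WRITE b 11 -> skip
  v16 WRITE d 9 -> skip
  v17 WRITE a 6 -> drop (> snap)
  v18 WRITE e 6 -> skip
  v19 WRITE d 12 -> skip
Collected: [(5, 34)]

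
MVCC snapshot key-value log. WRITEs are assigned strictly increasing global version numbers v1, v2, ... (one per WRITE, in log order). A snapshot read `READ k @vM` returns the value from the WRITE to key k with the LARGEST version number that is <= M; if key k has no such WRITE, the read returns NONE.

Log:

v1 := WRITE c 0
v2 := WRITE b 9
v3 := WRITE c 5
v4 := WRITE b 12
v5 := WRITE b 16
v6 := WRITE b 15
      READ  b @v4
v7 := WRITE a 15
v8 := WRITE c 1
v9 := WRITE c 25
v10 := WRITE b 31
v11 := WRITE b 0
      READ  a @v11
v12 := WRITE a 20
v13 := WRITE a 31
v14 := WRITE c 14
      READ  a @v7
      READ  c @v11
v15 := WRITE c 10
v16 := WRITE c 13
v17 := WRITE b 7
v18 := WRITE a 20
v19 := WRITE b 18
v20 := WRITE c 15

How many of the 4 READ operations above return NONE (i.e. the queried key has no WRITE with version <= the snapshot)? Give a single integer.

Answer: 0

Derivation:
v1: WRITE c=0  (c history now [(1, 0)])
v2: WRITE b=9  (b history now [(2, 9)])
v3: WRITE c=5  (c history now [(1, 0), (3, 5)])
v4: WRITE b=12  (b history now [(2, 9), (4, 12)])
v5: WRITE b=16  (b history now [(2, 9), (4, 12), (5, 16)])
v6: WRITE b=15  (b history now [(2, 9), (4, 12), (5, 16), (6, 15)])
READ b @v4: history=[(2, 9), (4, 12), (5, 16), (6, 15)] -> pick v4 -> 12
v7: WRITE a=15  (a history now [(7, 15)])
v8: WRITE c=1  (c history now [(1, 0), (3, 5), (8, 1)])
v9: WRITE c=25  (c history now [(1, 0), (3, 5), (8, 1), (9, 25)])
v10: WRITE b=31  (b history now [(2, 9), (4, 12), (5, 16), (6, 15), (10, 31)])
v11: WRITE b=0  (b history now [(2, 9), (4, 12), (5, 16), (6, 15), (10, 31), (11, 0)])
READ a @v11: history=[(7, 15)] -> pick v7 -> 15
v12: WRITE a=20  (a history now [(7, 15), (12, 20)])
v13: WRITE a=31  (a history now [(7, 15), (12, 20), (13, 31)])
v14: WRITE c=14  (c history now [(1, 0), (3, 5), (8, 1), (9, 25), (14, 14)])
READ a @v7: history=[(7, 15), (12, 20), (13, 31)] -> pick v7 -> 15
READ c @v11: history=[(1, 0), (3, 5), (8, 1), (9, 25), (14, 14)] -> pick v9 -> 25
v15: WRITE c=10  (c history now [(1, 0), (3, 5), (8, 1), (9, 25), (14, 14), (15, 10)])
v16: WRITE c=13  (c history now [(1, 0), (3, 5), (8, 1), (9, 25), (14, 14), (15, 10), (16, 13)])
v17: WRITE b=7  (b history now [(2, 9), (4, 12), (5, 16), (6, 15), (10, 31), (11, 0), (17, 7)])
v18: WRITE a=20  (a history now [(7, 15), (12, 20), (13, 31), (18, 20)])
v19: WRITE b=18  (b history now [(2, 9), (4, 12), (5, 16), (6, 15), (10, 31), (11, 0), (17, 7), (19, 18)])
v20: WRITE c=15  (c history now [(1, 0), (3, 5), (8, 1), (9, 25), (14, 14), (15, 10), (16, 13), (20, 15)])
Read results in order: ['12', '15', '15', '25']
NONE count = 0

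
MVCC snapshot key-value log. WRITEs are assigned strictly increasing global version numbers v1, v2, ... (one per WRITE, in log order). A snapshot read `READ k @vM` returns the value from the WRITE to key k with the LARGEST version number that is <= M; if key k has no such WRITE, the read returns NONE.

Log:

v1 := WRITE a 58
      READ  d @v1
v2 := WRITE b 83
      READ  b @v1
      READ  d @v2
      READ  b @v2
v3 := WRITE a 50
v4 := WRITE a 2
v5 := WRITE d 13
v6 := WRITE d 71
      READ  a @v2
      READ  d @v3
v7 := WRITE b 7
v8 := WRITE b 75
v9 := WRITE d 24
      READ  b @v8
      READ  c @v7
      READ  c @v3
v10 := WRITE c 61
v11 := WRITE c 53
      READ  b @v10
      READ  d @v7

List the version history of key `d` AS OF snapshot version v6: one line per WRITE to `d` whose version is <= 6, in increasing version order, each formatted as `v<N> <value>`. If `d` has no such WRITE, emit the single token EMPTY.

Answer: v5 13
v6 71

Derivation:
Scan writes for key=d with version <= 6:
  v1 WRITE a 58 -> skip
  v2 WRITE b 83 -> skip
  v3 WRITE a 50 -> skip
  v4 WRITE a 2 -> skip
  v5 WRITE d 13 -> keep
  v6 WRITE d 71 -> keep
  v7 WRITE b 7 -> skip
  v8 WRITE b 75 -> skip
  v9 WRITE d 24 -> drop (> snap)
  v10 WRITE c 61 -> skip
  v11 WRITE c 53 -> skip
Collected: [(5, 13), (6, 71)]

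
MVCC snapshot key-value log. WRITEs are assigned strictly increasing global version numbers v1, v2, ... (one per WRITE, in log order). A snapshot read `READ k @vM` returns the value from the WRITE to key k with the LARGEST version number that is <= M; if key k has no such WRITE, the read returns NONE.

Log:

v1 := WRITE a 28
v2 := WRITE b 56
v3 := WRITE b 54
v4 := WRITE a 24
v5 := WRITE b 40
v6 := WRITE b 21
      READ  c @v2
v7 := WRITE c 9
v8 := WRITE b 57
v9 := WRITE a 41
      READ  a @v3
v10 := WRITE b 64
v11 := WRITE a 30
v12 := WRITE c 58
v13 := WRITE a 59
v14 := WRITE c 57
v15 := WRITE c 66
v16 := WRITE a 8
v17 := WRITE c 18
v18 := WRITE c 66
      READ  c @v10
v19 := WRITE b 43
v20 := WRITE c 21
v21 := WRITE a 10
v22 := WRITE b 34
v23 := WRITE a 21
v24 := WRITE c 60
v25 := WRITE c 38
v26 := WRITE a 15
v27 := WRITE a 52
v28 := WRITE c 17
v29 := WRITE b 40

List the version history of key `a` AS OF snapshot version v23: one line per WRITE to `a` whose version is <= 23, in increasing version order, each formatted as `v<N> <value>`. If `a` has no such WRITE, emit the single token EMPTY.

Answer: v1 28
v4 24
v9 41
v11 30
v13 59
v16 8
v21 10
v23 21

Derivation:
Scan writes for key=a with version <= 23:
  v1 WRITE a 28 -> keep
  v2 WRITE b 56 -> skip
  v3 WRITE b 54 -> skip
  v4 WRITE a 24 -> keep
  v5 WRITE b 40 -> skip
  v6 WRITE b 21 -> skip
  v7 WRITE c 9 -> skip
  v8 WRITE b 57 -> skip
  v9 WRITE a 41 -> keep
  v10 WRITE b 64 -> skip
  v11 WRITE a 30 -> keep
  v12 WRITE c 58 -> skip
  v13 WRITE a 59 -> keep
  v14 WRITE c 57 -> skip
  v15 WRITE c 66 -> skip
  v16 WRITE a 8 -> keep
  v17 WRITE c 18 -> skip
  v18 WRITE c 66 -> skip
  v19 WRITE b 43 -> skip
  v20 WRITE c 21 -> skip
  v21 WRITE a 10 -> keep
  v22 WRITE b 34 -> skip
  v23 WRITE a 21 -> keep
  v24 WRITE c 60 -> skip
  v25 WRITE c 38 -> skip
  v26 WRITE a 15 -> drop (> snap)
  v27 WRITE a 52 -> drop (> snap)
  v28 WRITE c 17 -> skip
  v29 WRITE b 40 -> skip
Collected: [(1, 28), (4, 24), (9, 41), (11, 30), (13, 59), (16, 8), (21, 10), (23, 21)]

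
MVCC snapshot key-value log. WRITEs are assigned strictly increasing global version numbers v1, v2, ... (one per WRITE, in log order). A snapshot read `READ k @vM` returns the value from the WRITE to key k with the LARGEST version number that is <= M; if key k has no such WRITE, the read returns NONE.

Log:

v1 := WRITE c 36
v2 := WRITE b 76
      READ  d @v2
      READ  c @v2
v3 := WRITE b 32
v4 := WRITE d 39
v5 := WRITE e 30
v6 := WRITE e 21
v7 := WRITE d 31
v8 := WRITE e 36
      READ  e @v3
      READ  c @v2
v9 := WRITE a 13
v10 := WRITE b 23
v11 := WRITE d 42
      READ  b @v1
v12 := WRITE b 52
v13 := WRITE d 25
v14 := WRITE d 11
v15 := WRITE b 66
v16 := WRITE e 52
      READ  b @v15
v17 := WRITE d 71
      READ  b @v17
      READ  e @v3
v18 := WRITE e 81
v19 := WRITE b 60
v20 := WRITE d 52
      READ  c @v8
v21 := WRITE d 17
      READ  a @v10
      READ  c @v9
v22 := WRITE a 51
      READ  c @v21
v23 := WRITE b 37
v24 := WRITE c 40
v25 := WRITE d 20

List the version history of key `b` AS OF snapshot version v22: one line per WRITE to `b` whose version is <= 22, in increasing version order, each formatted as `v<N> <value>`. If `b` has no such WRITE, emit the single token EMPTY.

Answer: v2 76
v3 32
v10 23
v12 52
v15 66
v19 60

Derivation:
Scan writes for key=b with version <= 22:
  v1 WRITE c 36 -> skip
  v2 WRITE b 76 -> keep
  v3 WRITE b 32 -> keep
  v4 WRITE d 39 -> skip
  v5 WRITE e 30 -> skip
  v6 WRITE e 21 -> skip
  v7 WRITE d 31 -> skip
  v8 WRITE e 36 -> skip
  v9 WRITE a 13 -> skip
  v10 WRITE b 23 -> keep
  v11 WRITE d 42 -> skip
  v12 WRITE b 52 -> keep
  v13 WRITE d 25 -> skip
  v14 WRITE d 11 -> skip
  v15 WRITE b 66 -> keep
  v16 WRITE e 52 -> skip
  v17 WRITE d 71 -> skip
  v18 WRITE e 81 -> skip
  v19 WRITE b 60 -> keep
  v20 WRITE d 52 -> skip
  v21 WRITE d 17 -> skip
  v22 WRITE a 51 -> skip
  v23 WRITE b 37 -> drop (> snap)
  v24 WRITE c 40 -> skip
  v25 WRITE d 20 -> skip
Collected: [(2, 76), (3, 32), (10, 23), (12, 52), (15, 66), (19, 60)]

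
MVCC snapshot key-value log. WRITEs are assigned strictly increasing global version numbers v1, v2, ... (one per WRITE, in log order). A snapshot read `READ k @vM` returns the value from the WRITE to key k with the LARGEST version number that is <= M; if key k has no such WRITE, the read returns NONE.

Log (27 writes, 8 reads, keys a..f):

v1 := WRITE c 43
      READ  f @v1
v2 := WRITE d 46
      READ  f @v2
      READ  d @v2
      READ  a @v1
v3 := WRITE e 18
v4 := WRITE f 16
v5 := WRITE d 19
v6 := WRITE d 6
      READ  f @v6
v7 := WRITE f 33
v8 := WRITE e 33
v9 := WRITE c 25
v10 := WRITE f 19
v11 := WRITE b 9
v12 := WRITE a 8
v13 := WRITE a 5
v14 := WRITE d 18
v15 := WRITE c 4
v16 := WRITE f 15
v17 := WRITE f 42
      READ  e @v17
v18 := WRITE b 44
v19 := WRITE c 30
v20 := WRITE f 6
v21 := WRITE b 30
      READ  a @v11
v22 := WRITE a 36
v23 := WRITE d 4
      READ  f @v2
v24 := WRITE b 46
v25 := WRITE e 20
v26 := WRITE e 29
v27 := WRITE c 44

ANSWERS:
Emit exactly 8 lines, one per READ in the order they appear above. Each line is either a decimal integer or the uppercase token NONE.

v1: WRITE c=43  (c history now [(1, 43)])
READ f @v1: history=[] -> no version <= 1 -> NONE
v2: WRITE d=46  (d history now [(2, 46)])
READ f @v2: history=[] -> no version <= 2 -> NONE
READ d @v2: history=[(2, 46)] -> pick v2 -> 46
READ a @v1: history=[] -> no version <= 1 -> NONE
v3: WRITE e=18  (e history now [(3, 18)])
v4: WRITE f=16  (f history now [(4, 16)])
v5: WRITE d=19  (d history now [(2, 46), (5, 19)])
v6: WRITE d=6  (d history now [(2, 46), (5, 19), (6, 6)])
READ f @v6: history=[(4, 16)] -> pick v4 -> 16
v7: WRITE f=33  (f history now [(4, 16), (7, 33)])
v8: WRITE e=33  (e history now [(3, 18), (8, 33)])
v9: WRITE c=25  (c history now [(1, 43), (9, 25)])
v10: WRITE f=19  (f history now [(4, 16), (7, 33), (10, 19)])
v11: WRITE b=9  (b history now [(11, 9)])
v12: WRITE a=8  (a history now [(12, 8)])
v13: WRITE a=5  (a history now [(12, 8), (13, 5)])
v14: WRITE d=18  (d history now [(2, 46), (5, 19), (6, 6), (14, 18)])
v15: WRITE c=4  (c history now [(1, 43), (9, 25), (15, 4)])
v16: WRITE f=15  (f history now [(4, 16), (7, 33), (10, 19), (16, 15)])
v17: WRITE f=42  (f history now [(4, 16), (7, 33), (10, 19), (16, 15), (17, 42)])
READ e @v17: history=[(3, 18), (8, 33)] -> pick v8 -> 33
v18: WRITE b=44  (b history now [(11, 9), (18, 44)])
v19: WRITE c=30  (c history now [(1, 43), (9, 25), (15, 4), (19, 30)])
v20: WRITE f=6  (f history now [(4, 16), (7, 33), (10, 19), (16, 15), (17, 42), (20, 6)])
v21: WRITE b=30  (b history now [(11, 9), (18, 44), (21, 30)])
READ a @v11: history=[(12, 8), (13, 5)] -> no version <= 11 -> NONE
v22: WRITE a=36  (a history now [(12, 8), (13, 5), (22, 36)])
v23: WRITE d=4  (d history now [(2, 46), (5, 19), (6, 6), (14, 18), (23, 4)])
READ f @v2: history=[(4, 16), (7, 33), (10, 19), (16, 15), (17, 42), (20, 6)] -> no version <= 2 -> NONE
v24: WRITE b=46  (b history now [(11, 9), (18, 44), (21, 30), (24, 46)])
v25: WRITE e=20  (e history now [(3, 18), (8, 33), (25, 20)])
v26: WRITE e=29  (e history now [(3, 18), (8, 33), (25, 20), (26, 29)])
v27: WRITE c=44  (c history now [(1, 43), (9, 25), (15, 4), (19, 30), (27, 44)])

Answer: NONE
NONE
46
NONE
16
33
NONE
NONE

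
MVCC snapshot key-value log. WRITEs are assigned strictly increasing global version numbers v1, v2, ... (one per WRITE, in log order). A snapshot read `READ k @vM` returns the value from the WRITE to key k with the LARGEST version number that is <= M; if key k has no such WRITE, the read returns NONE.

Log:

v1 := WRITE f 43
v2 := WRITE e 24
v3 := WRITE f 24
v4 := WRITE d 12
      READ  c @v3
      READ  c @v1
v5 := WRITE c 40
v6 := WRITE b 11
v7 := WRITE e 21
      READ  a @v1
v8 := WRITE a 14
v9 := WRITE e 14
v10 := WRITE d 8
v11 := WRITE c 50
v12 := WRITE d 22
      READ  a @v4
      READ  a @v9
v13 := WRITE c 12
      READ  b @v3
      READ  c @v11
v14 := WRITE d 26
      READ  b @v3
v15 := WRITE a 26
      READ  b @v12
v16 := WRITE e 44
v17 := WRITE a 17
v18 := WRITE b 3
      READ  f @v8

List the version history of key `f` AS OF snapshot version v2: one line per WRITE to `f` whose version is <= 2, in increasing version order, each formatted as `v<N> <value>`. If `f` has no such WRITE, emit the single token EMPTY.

Answer: v1 43

Derivation:
Scan writes for key=f with version <= 2:
  v1 WRITE f 43 -> keep
  v2 WRITE e 24 -> skip
  v3 WRITE f 24 -> drop (> snap)
  v4 WRITE d 12 -> skip
  v5 WRITE c 40 -> skip
  v6 WRITE b 11 -> skip
  v7 WRITE e 21 -> skip
  v8 WRITE a 14 -> skip
  v9 WRITE e 14 -> skip
  v10 WRITE d 8 -> skip
  v11 WRITE c 50 -> skip
  v12 WRITE d 22 -> skip
  v13 WRITE c 12 -> skip
  v14 WRITE d 26 -> skip
  v15 WRITE a 26 -> skip
  v16 WRITE e 44 -> skip
  v17 WRITE a 17 -> skip
  v18 WRITE b 3 -> skip
Collected: [(1, 43)]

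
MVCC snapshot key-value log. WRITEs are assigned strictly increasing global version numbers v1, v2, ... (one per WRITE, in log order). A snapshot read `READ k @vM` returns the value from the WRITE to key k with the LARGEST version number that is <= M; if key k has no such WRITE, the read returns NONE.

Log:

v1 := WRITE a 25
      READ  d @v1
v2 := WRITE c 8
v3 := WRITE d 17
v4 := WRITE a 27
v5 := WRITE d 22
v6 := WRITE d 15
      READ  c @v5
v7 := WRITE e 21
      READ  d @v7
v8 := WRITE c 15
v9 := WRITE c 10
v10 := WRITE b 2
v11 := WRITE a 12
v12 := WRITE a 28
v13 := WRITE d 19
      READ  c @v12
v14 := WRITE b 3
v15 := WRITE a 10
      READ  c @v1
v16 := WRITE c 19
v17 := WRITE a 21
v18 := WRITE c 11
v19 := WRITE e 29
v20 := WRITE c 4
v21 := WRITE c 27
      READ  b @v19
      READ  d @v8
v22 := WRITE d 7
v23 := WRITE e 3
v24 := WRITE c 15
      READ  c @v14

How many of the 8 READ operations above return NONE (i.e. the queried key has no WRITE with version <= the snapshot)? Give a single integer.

v1: WRITE a=25  (a history now [(1, 25)])
READ d @v1: history=[] -> no version <= 1 -> NONE
v2: WRITE c=8  (c history now [(2, 8)])
v3: WRITE d=17  (d history now [(3, 17)])
v4: WRITE a=27  (a history now [(1, 25), (4, 27)])
v5: WRITE d=22  (d history now [(3, 17), (5, 22)])
v6: WRITE d=15  (d history now [(3, 17), (5, 22), (6, 15)])
READ c @v5: history=[(2, 8)] -> pick v2 -> 8
v7: WRITE e=21  (e history now [(7, 21)])
READ d @v7: history=[(3, 17), (5, 22), (6, 15)] -> pick v6 -> 15
v8: WRITE c=15  (c history now [(2, 8), (8, 15)])
v9: WRITE c=10  (c history now [(2, 8), (8, 15), (9, 10)])
v10: WRITE b=2  (b history now [(10, 2)])
v11: WRITE a=12  (a history now [(1, 25), (4, 27), (11, 12)])
v12: WRITE a=28  (a history now [(1, 25), (4, 27), (11, 12), (12, 28)])
v13: WRITE d=19  (d history now [(3, 17), (5, 22), (6, 15), (13, 19)])
READ c @v12: history=[(2, 8), (8, 15), (9, 10)] -> pick v9 -> 10
v14: WRITE b=3  (b history now [(10, 2), (14, 3)])
v15: WRITE a=10  (a history now [(1, 25), (4, 27), (11, 12), (12, 28), (15, 10)])
READ c @v1: history=[(2, 8), (8, 15), (9, 10)] -> no version <= 1 -> NONE
v16: WRITE c=19  (c history now [(2, 8), (8, 15), (9, 10), (16, 19)])
v17: WRITE a=21  (a history now [(1, 25), (4, 27), (11, 12), (12, 28), (15, 10), (17, 21)])
v18: WRITE c=11  (c history now [(2, 8), (8, 15), (9, 10), (16, 19), (18, 11)])
v19: WRITE e=29  (e history now [(7, 21), (19, 29)])
v20: WRITE c=4  (c history now [(2, 8), (8, 15), (9, 10), (16, 19), (18, 11), (20, 4)])
v21: WRITE c=27  (c history now [(2, 8), (8, 15), (9, 10), (16, 19), (18, 11), (20, 4), (21, 27)])
READ b @v19: history=[(10, 2), (14, 3)] -> pick v14 -> 3
READ d @v8: history=[(3, 17), (5, 22), (6, 15), (13, 19)] -> pick v6 -> 15
v22: WRITE d=7  (d history now [(3, 17), (5, 22), (6, 15), (13, 19), (22, 7)])
v23: WRITE e=3  (e history now [(7, 21), (19, 29), (23, 3)])
v24: WRITE c=15  (c history now [(2, 8), (8, 15), (9, 10), (16, 19), (18, 11), (20, 4), (21, 27), (24, 15)])
READ c @v14: history=[(2, 8), (8, 15), (9, 10), (16, 19), (18, 11), (20, 4), (21, 27), (24, 15)] -> pick v9 -> 10
Read results in order: ['NONE', '8', '15', '10', 'NONE', '3', '15', '10']
NONE count = 2

Answer: 2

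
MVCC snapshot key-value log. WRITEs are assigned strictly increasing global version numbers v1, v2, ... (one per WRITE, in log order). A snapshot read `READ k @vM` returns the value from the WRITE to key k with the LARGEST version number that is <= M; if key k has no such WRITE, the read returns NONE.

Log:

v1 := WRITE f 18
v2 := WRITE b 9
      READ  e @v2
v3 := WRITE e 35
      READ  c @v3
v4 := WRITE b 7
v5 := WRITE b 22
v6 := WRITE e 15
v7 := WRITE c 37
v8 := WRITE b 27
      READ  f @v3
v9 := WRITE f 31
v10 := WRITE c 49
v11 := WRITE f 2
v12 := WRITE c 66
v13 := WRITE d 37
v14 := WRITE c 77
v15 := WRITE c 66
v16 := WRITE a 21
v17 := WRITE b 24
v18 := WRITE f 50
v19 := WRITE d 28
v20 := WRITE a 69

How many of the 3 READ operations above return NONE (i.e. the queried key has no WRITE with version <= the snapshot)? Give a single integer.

v1: WRITE f=18  (f history now [(1, 18)])
v2: WRITE b=9  (b history now [(2, 9)])
READ e @v2: history=[] -> no version <= 2 -> NONE
v3: WRITE e=35  (e history now [(3, 35)])
READ c @v3: history=[] -> no version <= 3 -> NONE
v4: WRITE b=7  (b history now [(2, 9), (4, 7)])
v5: WRITE b=22  (b history now [(2, 9), (4, 7), (5, 22)])
v6: WRITE e=15  (e history now [(3, 35), (6, 15)])
v7: WRITE c=37  (c history now [(7, 37)])
v8: WRITE b=27  (b history now [(2, 9), (4, 7), (5, 22), (8, 27)])
READ f @v3: history=[(1, 18)] -> pick v1 -> 18
v9: WRITE f=31  (f history now [(1, 18), (9, 31)])
v10: WRITE c=49  (c history now [(7, 37), (10, 49)])
v11: WRITE f=2  (f history now [(1, 18), (9, 31), (11, 2)])
v12: WRITE c=66  (c history now [(7, 37), (10, 49), (12, 66)])
v13: WRITE d=37  (d history now [(13, 37)])
v14: WRITE c=77  (c history now [(7, 37), (10, 49), (12, 66), (14, 77)])
v15: WRITE c=66  (c history now [(7, 37), (10, 49), (12, 66), (14, 77), (15, 66)])
v16: WRITE a=21  (a history now [(16, 21)])
v17: WRITE b=24  (b history now [(2, 9), (4, 7), (5, 22), (8, 27), (17, 24)])
v18: WRITE f=50  (f history now [(1, 18), (9, 31), (11, 2), (18, 50)])
v19: WRITE d=28  (d history now [(13, 37), (19, 28)])
v20: WRITE a=69  (a history now [(16, 21), (20, 69)])
Read results in order: ['NONE', 'NONE', '18']
NONE count = 2

Answer: 2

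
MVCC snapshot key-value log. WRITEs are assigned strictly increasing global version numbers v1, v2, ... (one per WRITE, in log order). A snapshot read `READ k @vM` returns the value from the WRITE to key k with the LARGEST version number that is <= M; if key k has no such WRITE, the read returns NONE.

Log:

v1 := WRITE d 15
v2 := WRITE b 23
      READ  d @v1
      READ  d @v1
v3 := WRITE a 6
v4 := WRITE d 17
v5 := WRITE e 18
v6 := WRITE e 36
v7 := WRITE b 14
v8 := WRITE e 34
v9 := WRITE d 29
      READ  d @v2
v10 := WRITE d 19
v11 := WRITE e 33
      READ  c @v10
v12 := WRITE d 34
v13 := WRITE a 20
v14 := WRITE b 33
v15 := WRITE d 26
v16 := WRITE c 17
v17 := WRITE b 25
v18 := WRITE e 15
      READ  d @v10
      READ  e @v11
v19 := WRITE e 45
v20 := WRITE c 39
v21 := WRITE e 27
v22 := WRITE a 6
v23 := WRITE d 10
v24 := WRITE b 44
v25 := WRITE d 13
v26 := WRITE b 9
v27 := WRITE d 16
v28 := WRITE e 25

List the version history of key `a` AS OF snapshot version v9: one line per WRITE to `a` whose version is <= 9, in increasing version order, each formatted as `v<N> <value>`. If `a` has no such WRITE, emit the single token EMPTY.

Answer: v3 6

Derivation:
Scan writes for key=a with version <= 9:
  v1 WRITE d 15 -> skip
  v2 WRITE b 23 -> skip
  v3 WRITE a 6 -> keep
  v4 WRITE d 17 -> skip
  v5 WRITE e 18 -> skip
  v6 WRITE e 36 -> skip
  v7 WRITE b 14 -> skip
  v8 WRITE e 34 -> skip
  v9 WRITE d 29 -> skip
  v10 WRITE d 19 -> skip
  v11 WRITE e 33 -> skip
  v12 WRITE d 34 -> skip
  v13 WRITE a 20 -> drop (> snap)
  v14 WRITE b 33 -> skip
  v15 WRITE d 26 -> skip
  v16 WRITE c 17 -> skip
  v17 WRITE b 25 -> skip
  v18 WRITE e 15 -> skip
  v19 WRITE e 45 -> skip
  v20 WRITE c 39 -> skip
  v21 WRITE e 27 -> skip
  v22 WRITE a 6 -> drop (> snap)
  v23 WRITE d 10 -> skip
  v24 WRITE b 44 -> skip
  v25 WRITE d 13 -> skip
  v26 WRITE b 9 -> skip
  v27 WRITE d 16 -> skip
  v28 WRITE e 25 -> skip
Collected: [(3, 6)]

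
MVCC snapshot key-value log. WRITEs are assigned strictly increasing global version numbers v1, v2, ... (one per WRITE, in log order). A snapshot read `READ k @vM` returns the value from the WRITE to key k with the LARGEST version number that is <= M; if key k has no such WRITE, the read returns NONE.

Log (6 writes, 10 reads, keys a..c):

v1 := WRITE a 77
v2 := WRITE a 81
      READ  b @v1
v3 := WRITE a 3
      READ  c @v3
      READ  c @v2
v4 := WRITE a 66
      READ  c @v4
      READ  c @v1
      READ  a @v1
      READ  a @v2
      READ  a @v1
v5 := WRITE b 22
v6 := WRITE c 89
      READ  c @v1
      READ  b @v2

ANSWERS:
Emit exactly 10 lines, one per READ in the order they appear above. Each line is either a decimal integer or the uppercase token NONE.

v1: WRITE a=77  (a history now [(1, 77)])
v2: WRITE a=81  (a history now [(1, 77), (2, 81)])
READ b @v1: history=[] -> no version <= 1 -> NONE
v3: WRITE a=3  (a history now [(1, 77), (2, 81), (3, 3)])
READ c @v3: history=[] -> no version <= 3 -> NONE
READ c @v2: history=[] -> no version <= 2 -> NONE
v4: WRITE a=66  (a history now [(1, 77), (2, 81), (3, 3), (4, 66)])
READ c @v4: history=[] -> no version <= 4 -> NONE
READ c @v1: history=[] -> no version <= 1 -> NONE
READ a @v1: history=[(1, 77), (2, 81), (3, 3), (4, 66)] -> pick v1 -> 77
READ a @v2: history=[(1, 77), (2, 81), (3, 3), (4, 66)] -> pick v2 -> 81
READ a @v1: history=[(1, 77), (2, 81), (3, 3), (4, 66)] -> pick v1 -> 77
v5: WRITE b=22  (b history now [(5, 22)])
v6: WRITE c=89  (c history now [(6, 89)])
READ c @v1: history=[(6, 89)] -> no version <= 1 -> NONE
READ b @v2: history=[(5, 22)] -> no version <= 2 -> NONE

Answer: NONE
NONE
NONE
NONE
NONE
77
81
77
NONE
NONE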